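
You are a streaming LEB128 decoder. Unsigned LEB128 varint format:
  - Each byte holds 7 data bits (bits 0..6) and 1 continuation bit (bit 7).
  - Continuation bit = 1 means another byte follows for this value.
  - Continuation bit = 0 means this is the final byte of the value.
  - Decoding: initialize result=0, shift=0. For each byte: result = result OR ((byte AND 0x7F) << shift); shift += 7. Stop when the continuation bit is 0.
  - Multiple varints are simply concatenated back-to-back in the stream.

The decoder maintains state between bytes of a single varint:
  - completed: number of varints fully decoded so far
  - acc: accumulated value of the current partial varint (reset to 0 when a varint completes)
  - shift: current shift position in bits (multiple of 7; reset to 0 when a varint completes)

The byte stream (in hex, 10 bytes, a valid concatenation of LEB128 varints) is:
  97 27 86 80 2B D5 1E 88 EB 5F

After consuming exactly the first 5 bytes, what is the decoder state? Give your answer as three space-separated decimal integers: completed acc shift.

Answer: 2 0 0

Derivation:
byte[0]=0x97 cont=1 payload=0x17: acc |= 23<<0 -> completed=0 acc=23 shift=7
byte[1]=0x27 cont=0 payload=0x27: varint #1 complete (value=5015); reset -> completed=1 acc=0 shift=0
byte[2]=0x86 cont=1 payload=0x06: acc |= 6<<0 -> completed=1 acc=6 shift=7
byte[3]=0x80 cont=1 payload=0x00: acc |= 0<<7 -> completed=1 acc=6 shift=14
byte[4]=0x2B cont=0 payload=0x2B: varint #2 complete (value=704518); reset -> completed=2 acc=0 shift=0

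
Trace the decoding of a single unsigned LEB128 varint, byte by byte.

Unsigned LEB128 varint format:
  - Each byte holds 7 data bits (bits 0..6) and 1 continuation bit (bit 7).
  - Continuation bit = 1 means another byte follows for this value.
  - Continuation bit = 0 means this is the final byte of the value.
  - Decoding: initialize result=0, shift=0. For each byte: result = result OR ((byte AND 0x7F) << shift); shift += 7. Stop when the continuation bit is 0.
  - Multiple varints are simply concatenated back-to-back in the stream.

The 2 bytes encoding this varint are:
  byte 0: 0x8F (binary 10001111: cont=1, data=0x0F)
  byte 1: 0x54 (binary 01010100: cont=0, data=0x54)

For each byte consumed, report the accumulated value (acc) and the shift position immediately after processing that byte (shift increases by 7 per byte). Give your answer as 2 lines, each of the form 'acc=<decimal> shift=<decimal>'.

Answer: acc=15 shift=7
acc=10767 shift=14

Derivation:
byte 0=0x8F: payload=0x0F=15, contrib = 15<<0 = 15; acc -> 15, shift -> 7
byte 1=0x54: payload=0x54=84, contrib = 84<<7 = 10752; acc -> 10767, shift -> 14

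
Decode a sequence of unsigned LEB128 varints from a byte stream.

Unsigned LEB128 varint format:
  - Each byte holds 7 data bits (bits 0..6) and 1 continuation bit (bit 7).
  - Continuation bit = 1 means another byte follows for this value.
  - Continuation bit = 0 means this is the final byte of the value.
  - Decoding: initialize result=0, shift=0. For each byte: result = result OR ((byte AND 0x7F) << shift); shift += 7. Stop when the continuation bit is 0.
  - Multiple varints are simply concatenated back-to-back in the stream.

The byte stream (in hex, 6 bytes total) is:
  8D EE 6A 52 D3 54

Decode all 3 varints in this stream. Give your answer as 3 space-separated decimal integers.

Answer: 1750797 82 10835

Derivation:
  byte[0]=0x8D cont=1 payload=0x0D=13: acc |= 13<<0 -> acc=13 shift=7
  byte[1]=0xEE cont=1 payload=0x6E=110: acc |= 110<<7 -> acc=14093 shift=14
  byte[2]=0x6A cont=0 payload=0x6A=106: acc |= 106<<14 -> acc=1750797 shift=21 [end]
Varint 1: bytes[0:3] = 8D EE 6A -> value 1750797 (3 byte(s))
  byte[3]=0x52 cont=0 payload=0x52=82: acc |= 82<<0 -> acc=82 shift=7 [end]
Varint 2: bytes[3:4] = 52 -> value 82 (1 byte(s))
  byte[4]=0xD3 cont=1 payload=0x53=83: acc |= 83<<0 -> acc=83 shift=7
  byte[5]=0x54 cont=0 payload=0x54=84: acc |= 84<<7 -> acc=10835 shift=14 [end]
Varint 3: bytes[4:6] = D3 54 -> value 10835 (2 byte(s))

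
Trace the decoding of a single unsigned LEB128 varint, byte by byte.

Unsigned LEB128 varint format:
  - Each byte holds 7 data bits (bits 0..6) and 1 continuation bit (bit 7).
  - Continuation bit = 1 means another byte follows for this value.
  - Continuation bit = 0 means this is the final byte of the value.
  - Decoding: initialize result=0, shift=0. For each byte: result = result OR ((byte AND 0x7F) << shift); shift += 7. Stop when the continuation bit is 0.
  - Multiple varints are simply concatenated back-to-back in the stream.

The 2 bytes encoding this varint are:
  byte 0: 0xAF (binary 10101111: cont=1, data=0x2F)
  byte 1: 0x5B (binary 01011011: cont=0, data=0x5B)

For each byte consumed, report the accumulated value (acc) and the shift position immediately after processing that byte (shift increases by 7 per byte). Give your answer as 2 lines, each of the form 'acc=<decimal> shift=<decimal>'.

byte 0=0xAF: payload=0x2F=47, contrib = 47<<0 = 47; acc -> 47, shift -> 7
byte 1=0x5B: payload=0x5B=91, contrib = 91<<7 = 11648; acc -> 11695, shift -> 14

Answer: acc=47 shift=7
acc=11695 shift=14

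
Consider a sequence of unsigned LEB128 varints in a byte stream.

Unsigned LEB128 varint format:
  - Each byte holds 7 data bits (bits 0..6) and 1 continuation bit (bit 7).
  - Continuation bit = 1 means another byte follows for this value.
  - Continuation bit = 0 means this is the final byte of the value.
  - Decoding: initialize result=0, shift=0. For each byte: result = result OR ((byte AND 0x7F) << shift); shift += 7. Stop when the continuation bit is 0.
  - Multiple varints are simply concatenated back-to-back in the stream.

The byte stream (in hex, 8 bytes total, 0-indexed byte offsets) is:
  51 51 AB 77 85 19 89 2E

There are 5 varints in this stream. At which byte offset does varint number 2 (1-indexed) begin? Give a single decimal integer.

Answer: 1

Derivation:
  byte[0]=0x51 cont=0 payload=0x51=81: acc |= 81<<0 -> acc=81 shift=7 [end]
Varint 1: bytes[0:1] = 51 -> value 81 (1 byte(s))
  byte[1]=0x51 cont=0 payload=0x51=81: acc |= 81<<0 -> acc=81 shift=7 [end]
Varint 2: bytes[1:2] = 51 -> value 81 (1 byte(s))
  byte[2]=0xAB cont=1 payload=0x2B=43: acc |= 43<<0 -> acc=43 shift=7
  byte[3]=0x77 cont=0 payload=0x77=119: acc |= 119<<7 -> acc=15275 shift=14 [end]
Varint 3: bytes[2:4] = AB 77 -> value 15275 (2 byte(s))
  byte[4]=0x85 cont=1 payload=0x05=5: acc |= 5<<0 -> acc=5 shift=7
  byte[5]=0x19 cont=0 payload=0x19=25: acc |= 25<<7 -> acc=3205 shift=14 [end]
Varint 4: bytes[4:6] = 85 19 -> value 3205 (2 byte(s))
  byte[6]=0x89 cont=1 payload=0x09=9: acc |= 9<<0 -> acc=9 shift=7
  byte[7]=0x2E cont=0 payload=0x2E=46: acc |= 46<<7 -> acc=5897 shift=14 [end]
Varint 5: bytes[6:8] = 89 2E -> value 5897 (2 byte(s))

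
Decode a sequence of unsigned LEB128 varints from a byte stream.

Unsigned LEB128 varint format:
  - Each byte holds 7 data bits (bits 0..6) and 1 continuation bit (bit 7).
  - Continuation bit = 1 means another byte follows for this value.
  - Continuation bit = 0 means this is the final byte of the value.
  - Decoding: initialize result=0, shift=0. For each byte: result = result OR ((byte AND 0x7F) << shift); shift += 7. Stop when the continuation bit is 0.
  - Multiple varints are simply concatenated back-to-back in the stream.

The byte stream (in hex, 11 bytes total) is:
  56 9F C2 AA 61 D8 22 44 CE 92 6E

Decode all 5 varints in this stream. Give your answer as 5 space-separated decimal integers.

  byte[0]=0x56 cont=0 payload=0x56=86: acc |= 86<<0 -> acc=86 shift=7 [end]
Varint 1: bytes[0:1] = 56 -> value 86 (1 byte(s))
  byte[1]=0x9F cont=1 payload=0x1F=31: acc |= 31<<0 -> acc=31 shift=7
  byte[2]=0xC2 cont=1 payload=0x42=66: acc |= 66<<7 -> acc=8479 shift=14
  byte[3]=0xAA cont=1 payload=0x2A=42: acc |= 42<<14 -> acc=696607 shift=21
  byte[4]=0x61 cont=0 payload=0x61=97: acc |= 97<<21 -> acc=204120351 shift=28 [end]
Varint 2: bytes[1:5] = 9F C2 AA 61 -> value 204120351 (4 byte(s))
  byte[5]=0xD8 cont=1 payload=0x58=88: acc |= 88<<0 -> acc=88 shift=7
  byte[6]=0x22 cont=0 payload=0x22=34: acc |= 34<<7 -> acc=4440 shift=14 [end]
Varint 3: bytes[5:7] = D8 22 -> value 4440 (2 byte(s))
  byte[7]=0x44 cont=0 payload=0x44=68: acc |= 68<<0 -> acc=68 shift=7 [end]
Varint 4: bytes[7:8] = 44 -> value 68 (1 byte(s))
  byte[8]=0xCE cont=1 payload=0x4E=78: acc |= 78<<0 -> acc=78 shift=7
  byte[9]=0x92 cont=1 payload=0x12=18: acc |= 18<<7 -> acc=2382 shift=14
  byte[10]=0x6E cont=0 payload=0x6E=110: acc |= 110<<14 -> acc=1804622 shift=21 [end]
Varint 5: bytes[8:11] = CE 92 6E -> value 1804622 (3 byte(s))

Answer: 86 204120351 4440 68 1804622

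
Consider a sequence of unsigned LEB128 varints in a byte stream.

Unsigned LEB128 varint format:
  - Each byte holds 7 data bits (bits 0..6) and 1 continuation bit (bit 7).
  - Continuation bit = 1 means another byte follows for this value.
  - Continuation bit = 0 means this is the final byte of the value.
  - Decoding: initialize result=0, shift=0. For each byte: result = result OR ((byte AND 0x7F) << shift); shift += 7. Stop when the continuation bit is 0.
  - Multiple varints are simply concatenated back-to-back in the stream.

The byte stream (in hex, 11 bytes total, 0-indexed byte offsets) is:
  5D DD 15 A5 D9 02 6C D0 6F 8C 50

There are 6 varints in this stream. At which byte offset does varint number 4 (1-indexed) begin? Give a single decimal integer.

Answer: 6

Derivation:
  byte[0]=0x5D cont=0 payload=0x5D=93: acc |= 93<<0 -> acc=93 shift=7 [end]
Varint 1: bytes[0:1] = 5D -> value 93 (1 byte(s))
  byte[1]=0xDD cont=1 payload=0x5D=93: acc |= 93<<0 -> acc=93 shift=7
  byte[2]=0x15 cont=0 payload=0x15=21: acc |= 21<<7 -> acc=2781 shift=14 [end]
Varint 2: bytes[1:3] = DD 15 -> value 2781 (2 byte(s))
  byte[3]=0xA5 cont=1 payload=0x25=37: acc |= 37<<0 -> acc=37 shift=7
  byte[4]=0xD9 cont=1 payload=0x59=89: acc |= 89<<7 -> acc=11429 shift=14
  byte[5]=0x02 cont=0 payload=0x02=2: acc |= 2<<14 -> acc=44197 shift=21 [end]
Varint 3: bytes[3:6] = A5 D9 02 -> value 44197 (3 byte(s))
  byte[6]=0x6C cont=0 payload=0x6C=108: acc |= 108<<0 -> acc=108 shift=7 [end]
Varint 4: bytes[6:7] = 6C -> value 108 (1 byte(s))
  byte[7]=0xD0 cont=1 payload=0x50=80: acc |= 80<<0 -> acc=80 shift=7
  byte[8]=0x6F cont=0 payload=0x6F=111: acc |= 111<<7 -> acc=14288 shift=14 [end]
Varint 5: bytes[7:9] = D0 6F -> value 14288 (2 byte(s))
  byte[9]=0x8C cont=1 payload=0x0C=12: acc |= 12<<0 -> acc=12 shift=7
  byte[10]=0x50 cont=0 payload=0x50=80: acc |= 80<<7 -> acc=10252 shift=14 [end]
Varint 6: bytes[9:11] = 8C 50 -> value 10252 (2 byte(s))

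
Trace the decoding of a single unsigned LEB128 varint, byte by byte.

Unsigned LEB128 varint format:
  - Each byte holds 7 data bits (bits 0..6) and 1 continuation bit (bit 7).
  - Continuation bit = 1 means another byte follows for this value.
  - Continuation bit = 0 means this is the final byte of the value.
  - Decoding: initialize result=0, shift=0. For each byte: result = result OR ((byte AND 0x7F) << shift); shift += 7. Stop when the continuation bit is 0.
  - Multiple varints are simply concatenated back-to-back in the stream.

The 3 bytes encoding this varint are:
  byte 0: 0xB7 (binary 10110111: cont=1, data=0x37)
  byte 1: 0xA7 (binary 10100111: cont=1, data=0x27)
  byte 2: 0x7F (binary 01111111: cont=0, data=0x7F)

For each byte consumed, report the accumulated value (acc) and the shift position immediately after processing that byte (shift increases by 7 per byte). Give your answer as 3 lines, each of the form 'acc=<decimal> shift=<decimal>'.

Answer: acc=55 shift=7
acc=5047 shift=14
acc=2085815 shift=21

Derivation:
byte 0=0xB7: payload=0x37=55, contrib = 55<<0 = 55; acc -> 55, shift -> 7
byte 1=0xA7: payload=0x27=39, contrib = 39<<7 = 4992; acc -> 5047, shift -> 14
byte 2=0x7F: payload=0x7F=127, contrib = 127<<14 = 2080768; acc -> 2085815, shift -> 21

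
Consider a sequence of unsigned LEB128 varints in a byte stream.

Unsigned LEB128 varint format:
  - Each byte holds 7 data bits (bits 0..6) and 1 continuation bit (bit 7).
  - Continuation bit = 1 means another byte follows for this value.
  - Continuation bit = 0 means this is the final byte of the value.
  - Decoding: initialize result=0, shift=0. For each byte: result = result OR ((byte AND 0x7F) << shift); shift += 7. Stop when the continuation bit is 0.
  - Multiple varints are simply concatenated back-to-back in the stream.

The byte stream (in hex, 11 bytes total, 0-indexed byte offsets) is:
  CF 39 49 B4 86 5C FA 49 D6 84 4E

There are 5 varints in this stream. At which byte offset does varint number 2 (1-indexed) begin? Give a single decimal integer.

  byte[0]=0xCF cont=1 payload=0x4F=79: acc |= 79<<0 -> acc=79 shift=7
  byte[1]=0x39 cont=0 payload=0x39=57: acc |= 57<<7 -> acc=7375 shift=14 [end]
Varint 1: bytes[0:2] = CF 39 -> value 7375 (2 byte(s))
  byte[2]=0x49 cont=0 payload=0x49=73: acc |= 73<<0 -> acc=73 shift=7 [end]
Varint 2: bytes[2:3] = 49 -> value 73 (1 byte(s))
  byte[3]=0xB4 cont=1 payload=0x34=52: acc |= 52<<0 -> acc=52 shift=7
  byte[4]=0x86 cont=1 payload=0x06=6: acc |= 6<<7 -> acc=820 shift=14
  byte[5]=0x5C cont=0 payload=0x5C=92: acc |= 92<<14 -> acc=1508148 shift=21 [end]
Varint 3: bytes[3:6] = B4 86 5C -> value 1508148 (3 byte(s))
  byte[6]=0xFA cont=1 payload=0x7A=122: acc |= 122<<0 -> acc=122 shift=7
  byte[7]=0x49 cont=0 payload=0x49=73: acc |= 73<<7 -> acc=9466 shift=14 [end]
Varint 4: bytes[6:8] = FA 49 -> value 9466 (2 byte(s))
  byte[8]=0xD6 cont=1 payload=0x56=86: acc |= 86<<0 -> acc=86 shift=7
  byte[9]=0x84 cont=1 payload=0x04=4: acc |= 4<<7 -> acc=598 shift=14
  byte[10]=0x4E cont=0 payload=0x4E=78: acc |= 78<<14 -> acc=1278550 shift=21 [end]
Varint 5: bytes[8:11] = D6 84 4E -> value 1278550 (3 byte(s))

Answer: 2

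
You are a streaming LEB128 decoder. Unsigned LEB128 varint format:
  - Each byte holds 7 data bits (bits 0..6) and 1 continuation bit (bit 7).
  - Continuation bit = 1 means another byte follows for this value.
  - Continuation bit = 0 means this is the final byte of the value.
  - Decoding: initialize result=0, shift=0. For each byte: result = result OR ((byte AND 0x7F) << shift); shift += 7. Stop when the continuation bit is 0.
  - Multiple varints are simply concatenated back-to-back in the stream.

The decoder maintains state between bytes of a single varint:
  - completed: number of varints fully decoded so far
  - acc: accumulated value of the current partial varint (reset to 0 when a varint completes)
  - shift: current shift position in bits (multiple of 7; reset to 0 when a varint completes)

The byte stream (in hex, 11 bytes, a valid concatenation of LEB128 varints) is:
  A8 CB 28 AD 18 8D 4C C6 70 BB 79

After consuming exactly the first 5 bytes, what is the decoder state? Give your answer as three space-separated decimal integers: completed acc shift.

byte[0]=0xA8 cont=1 payload=0x28: acc |= 40<<0 -> completed=0 acc=40 shift=7
byte[1]=0xCB cont=1 payload=0x4B: acc |= 75<<7 -> completed=0 acc=9640 shift=14
byte[2]=0x28 cont=0 payload=0x28: varint #1 complete (value=665000); reset -> completed=1 acc=0 shift=0
byte[3]=0xAD cont=1 payload=0x2D: acc |= 45<<0 -> completed=1 acc=45 shift=7
byte[4]=0x18 cont=0 payload=0x18: varint #2 complete (value=3117); reset -> completed=2 acc=0 shift=0

Answer: 2 0 0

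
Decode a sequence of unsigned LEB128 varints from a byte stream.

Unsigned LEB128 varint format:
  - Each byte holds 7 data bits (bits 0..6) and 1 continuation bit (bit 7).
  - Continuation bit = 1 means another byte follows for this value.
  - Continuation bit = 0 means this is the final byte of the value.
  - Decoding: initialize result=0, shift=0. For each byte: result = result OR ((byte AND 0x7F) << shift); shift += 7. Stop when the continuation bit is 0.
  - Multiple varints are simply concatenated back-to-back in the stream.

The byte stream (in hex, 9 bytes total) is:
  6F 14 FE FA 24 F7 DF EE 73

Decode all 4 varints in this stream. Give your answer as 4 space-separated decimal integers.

  byte[0]=0x6F cont=0 payload=0x6F=111: acc |= 111<<0 -> acc=111 shift=7 [end]
Varint 1: bytes[0:1] = 6F -> value 111 (1 byte(s))
  byte[1]=0x14 cont=0 payload=0x14=20: acc |= 20<<0 -> acc=20 shift=7 [end]
Varint 2: bytes[1:2] = 14 -> value 20 (1 byte(s))
  byte[2]=0xFE cont=1 payload=0x7E=126: acc |= 126<<0 -> acc=126 shift=7
  byte[3]=0xFA cont=1 payload=0x7A=122: acc |= 122<<7 -> acc=15742 shift=14
  byte[4]=0x24 cont=0 payload=0x24=36: acc |= 36<<14 -> acc=605566 shift=21 [end]
Varint 3: bytes[2:5] = FE FA 24 -> value 605566 (3 byte(s))
  byte[5]=0xF7 cont=1 payload=0x77=119: acc |= 119<<0 -> acc=119 shift=7
  byte[6]=0xDF cont=1 payload=0x5F=95: acc |= 95<<7 -> acc=12279 shift=14
  byte[7]=0xEE cont=1 payload=0x6E=110: acc |= 110<<14 -> acc=1814519 shift=21
  byte[8]=0x73 cont=0 payload=0x73=115: acc |= 115<<21 -> acc=242986999 shift=28 [end]
Varint 4: bytes[5:9] = F7 DF EE 73 -> value 242986999 (4 byte(s))

Answer: 111 20 605566 242986999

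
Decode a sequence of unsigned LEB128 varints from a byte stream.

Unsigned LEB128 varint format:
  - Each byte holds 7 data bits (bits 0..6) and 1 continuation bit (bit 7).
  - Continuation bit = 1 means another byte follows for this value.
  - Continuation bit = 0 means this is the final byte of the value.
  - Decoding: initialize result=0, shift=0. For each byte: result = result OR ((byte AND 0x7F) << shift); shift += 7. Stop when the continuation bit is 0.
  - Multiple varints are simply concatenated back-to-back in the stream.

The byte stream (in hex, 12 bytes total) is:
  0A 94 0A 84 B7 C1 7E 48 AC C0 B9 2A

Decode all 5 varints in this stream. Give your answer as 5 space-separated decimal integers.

  byte[0]=0x0A cont=0 payload=0x0A=10: acc |= 10<<0 -> acc=10 shift=7 [end]
Varint 1: bytes[0:1] = 0A -> value 10 (1 byte(s))
  byte[1]=0x94 cont=1 payload=0x14=20: acc |= 20<<0 -> acc=20 shift=7
  byte[2]=0x0A cont=0 payload=0x0A=10: acc |= 10<<7 -> acc=1300 shift=14 [end]
Varint 2: bytes[1:3] = 94 0A -> value 1300 (2 byte(s))
  byte[3]=0x84 cont=1 payload=0x04=4: acc |= 4<<0 -> acc=4 shift=7
  byte[4]=0xB7 cont=1 payload=0x37=55: acc |= 55<<7 -> acc=7044 shift=14
  byte[5]=0xC1 cont=1 payload=0x41=65: acc |= 65<<14 -> acc=1072004 shift=21
  byte[6]=0x7E cont=0 payload=0x7E=126: acc |= 126<<21 -> acc=265313156 shift=28 [end]
Varint 3: bytes[3:7] = 84 B7 C1 7E -> value 265313156 (4 byte(s))
  byte[7]=0x48 cont=0 payload=0x48=72: acc |= 72<<0 -> acc=72 shift=7 [end]
Varint 4: bytes[7:8] = 48 -> value 72 (1 byte(s))
  byte[8]=0xAC cont=1 payload=0x2C=44: acc |= 44<<0 -> acc=44 shift=7
  byte[9]=0xC0 cont=1 payload=0x40=64: acc |= 64<<7 -> acc=8236 shift=14
  byte[10]=0xB9 cont=1 payload=0x39=57: acc |= 57<<14 -> acc=942124 shift=21
  byte[11]=0x2A cont=0 payload=0x2A=42: acc |= 42<<21 -> acc=89022508 shift=28 [end]
Varint 5: bytes[8:12] = AC C0 B9 2A -> value 89022508 (4 byte(s))

Answer: 10 1300 265313156 72 89022508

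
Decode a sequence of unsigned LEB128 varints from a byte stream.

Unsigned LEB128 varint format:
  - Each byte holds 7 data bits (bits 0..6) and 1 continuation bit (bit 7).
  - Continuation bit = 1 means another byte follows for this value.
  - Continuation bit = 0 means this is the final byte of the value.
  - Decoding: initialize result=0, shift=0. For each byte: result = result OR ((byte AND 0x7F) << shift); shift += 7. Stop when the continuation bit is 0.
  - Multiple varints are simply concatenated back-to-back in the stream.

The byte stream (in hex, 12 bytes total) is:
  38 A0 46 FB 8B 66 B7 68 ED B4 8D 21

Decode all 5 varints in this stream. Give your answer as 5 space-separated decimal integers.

  byte[0]=0x38 cont=0 payload=0x38=56: acc |= 56<<0 -> acc=56 shift=7 [end]
Varint 1: bytes[0:1] = 38 -> value 56 (1 byte(s))
  byte[1]=0xA0 cont=1 payload=0x20=32: acc |= 32<<0 -> acc=32 shift=7
  byte[2]=0x46 cont=0 payload=0x46=70: acc |= 70<<7 -> acc=8992 shift=14 [end]
Varint 2: bytes[1:3] = A0 46 -> value 8992 (2 byte(s))
  byte[3]=0xFB cont=1 payload=0x7B=123: acc |= 123<<0 -> acc=123 shift=7
  byte[4]=0x8B cont=1 payload=0x0B=11: acc |= 11<<7 -> acc=1531 shift=14
  byte[5]=0x66 cont=0 payload=0x66=102: acc |= 102<<14 -> acc=1672699 shift=21 [end]
Varint 3: bytes[3:6] = FB 8B 66 -> value 1672699 (3 byte(s))
  byte[6]=0xB7 cont=1 payload=0x37=55: acc |= 55<<0 -> acc=55 shift=7
  byte[7]=0x68 cont=0 payload=0x68=104: acc |= 104<<7 -> acc=13367 shift=14 [end]
Varint 4: bytes[6:8] = B7 68 -> value 13367 (2 byte(s))
  byte[8]=0xED cont=1 payload=0x6D=109: acc |= 109<<0 -> acc=109 shift=7
  byte[9]=0xB4 cont=1 payload=0x34=52: acc |= 52<<7 -> acc=6765 shift=14
  byte[10]=0x8D cont=1 payload=0x0D=13: acc |= 13<<14 -> acc=219757 shift=21
  byte[11]=0x21 cont=0 payload=0x21=33: acc |= 33<<21 -> acc=69425773 shift=28 [end]
Varint 5: bytes[8:12] = ED B4 8D 21 -> value 69425773 (4 byte(s))

Answer: 56 8992 1672699 13367 69425773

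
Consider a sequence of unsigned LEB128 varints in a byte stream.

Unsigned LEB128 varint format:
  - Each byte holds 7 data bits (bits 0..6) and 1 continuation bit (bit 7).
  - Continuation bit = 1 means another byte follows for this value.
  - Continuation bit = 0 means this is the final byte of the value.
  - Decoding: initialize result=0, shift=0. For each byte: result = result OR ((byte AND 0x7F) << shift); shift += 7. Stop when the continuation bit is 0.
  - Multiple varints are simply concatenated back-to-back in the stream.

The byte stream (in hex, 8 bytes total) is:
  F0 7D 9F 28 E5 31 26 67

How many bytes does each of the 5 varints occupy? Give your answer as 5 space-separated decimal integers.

Answer: 2 2 2 1 1

Derivation:
  byte[0]=0xF0 cont=1 payload=0x70=112: acc |= 112<<0 -> acc=112 shift=7
  byte[1]=0x7D cont=0 payload=0x7D=125: acc |= 125<<7 -> acc=16112 shift=14 [end]
Varint 1: bytes[0:2] = F0 7D -> value 16112 (2 byte(s))
  byte[2]=0x9F cont=1 payload=0x1F=31: acc |= 31<<0 -> acc=31 shift=7
  byte[3]=0x28 cont=0 payload=0x28=40: acc |= 40<<7 -> acc=5151 shift=14 [end]
Varint 2: bytes[2:4] = 9F 28 -> value 5151 (2 byte(s))
  byte[4]=0xE5 cont=1 payload=0x65=101: acc |= 101<<0 -> acc=101 shift=7
  byte[5]=0x31 cont=0 payload=0x31=49: acc |= 49<<7 -> acc=6373 shift=14 [end]
Varint 3: bytes[4:6] = E5 31 -> value 6373 (2 byte(s))
  byte[6]=0x26 cont=0 payload=0x26=38: acc |= 38<<0 -> acc=38 shift=7 [end]
Varint 4: bytes[6:7] = 26 -> value 38 (1 byte(s))
  byte[7]=0x67 cont=0 payload=0x67=103: acc |= 103<<0 -> acc=103 shift=7 [end]
Varint 5: bytes[7:8] = 67 -> value 103 (1 byte(s))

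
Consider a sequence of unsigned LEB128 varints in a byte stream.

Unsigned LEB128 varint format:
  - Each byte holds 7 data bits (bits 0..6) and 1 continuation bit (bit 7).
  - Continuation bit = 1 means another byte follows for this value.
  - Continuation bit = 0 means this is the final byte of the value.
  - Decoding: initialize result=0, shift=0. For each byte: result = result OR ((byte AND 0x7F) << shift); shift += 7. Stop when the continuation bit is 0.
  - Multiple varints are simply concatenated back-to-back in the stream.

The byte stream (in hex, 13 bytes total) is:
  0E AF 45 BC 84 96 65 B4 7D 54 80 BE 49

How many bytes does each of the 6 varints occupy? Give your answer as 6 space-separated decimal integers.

  byte[0]=0x0E cont=0 payload=0x0E=14: acc |= 14<<0 -> acc=14 shift=7 [end]
Varint 1: bytes[0:1] = 0E -> value 14 (1 byte(s))
  byte[1]=0xAF cont=1 payload=0x2F=47: acc |= 47<<0 -> acc=47 shift=7
  byte[2]=0x45 cont=0 payload=0x45=69: acc |= 69<<7 -> acc=8879 shift=14 [end]
Varint 2: bytes[1:3] = AF 45 -> value 8879 (2 byte(s))
  byte[3]=0xBC cont=1 payload=0x3C=60: acc |= 60<<0 -> acc=60 shift=7
  byte[4]=0x84 cont=1 payload=0x04=4: acc |= 4<<7 -> acc=572 shift=14
  byte[5]=0x96 cont=1 payload=0x16=22: acc |= 22<<14 -> acc=361020 shift=21
  byte[6]=0x65 cont=0 payload=0x65=101: acc |= 101<<21 -> acc=212173372 shift=28 [end]
Varint 3: bytes[3:7] = BC 84 96 65 -> value 212173372 (4 byte(s))
  byte[7]=0xB4 cont=1 payload=0x34=52: acc |= 52<<0 -> acc=52 shift=7
  byte[8]=0x7D cont=0 payload=0x7D=125: acc |= 125<<7 -> acc=16052 shift=14 [end]
Varint 4: bytes[7:9] = B4 7D -> value 16052 (2 byte(s))
  byte[9]=0x54 cont=0 payload=0x54=84: acc |= 84<<0 -> acc=84 shift=7 [end]
Varint 5: bytes[9:10] = 54 -> value 84 (1 byte(s))
  byte[10]=0x80 cont=1 payload=0x00=0: acc |= 0<<0 -> acc=0 shift=7
  byte[11]=0xBE cont=1 payload=0x3E=62: acc |= 62<<7 -> acc=7936 shift=14
  byte[12]=0x49 cont=0 payload=0x49=73: acc |= 73<<14 -> acc=1203968 shift=21 [end]
Varint 6: bytes[10:13] = 80 BE 49 -> value 1203968 (3 byte(s))

Answer: 1 2 4 2 1 3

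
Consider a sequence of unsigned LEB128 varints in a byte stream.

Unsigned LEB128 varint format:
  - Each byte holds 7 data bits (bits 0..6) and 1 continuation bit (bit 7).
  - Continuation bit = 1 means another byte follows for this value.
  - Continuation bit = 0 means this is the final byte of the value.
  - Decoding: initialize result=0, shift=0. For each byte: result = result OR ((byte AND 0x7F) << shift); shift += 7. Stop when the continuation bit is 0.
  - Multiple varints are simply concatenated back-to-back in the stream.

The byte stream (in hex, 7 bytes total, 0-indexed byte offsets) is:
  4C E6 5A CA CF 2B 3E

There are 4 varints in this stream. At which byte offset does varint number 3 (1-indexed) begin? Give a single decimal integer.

  byte[0]=0x4C cont=0 payload=0x4C=76: acc |= 76<<0 -> acc=76 shift=7 [end]
Varint 1: bytes[0:1] = 4C -> value 76 (1 byte(s))
  byte[1]=0xE6 cont=1 payload=0x66=102: acc |= 102<<0 -> acc=102 shift=7
  byte[2]=0x5A cont=0 payload=0x5A=90: acc |= 90<<7 -> acc=11622 shift=14 [end]
Varint 2: bytes[1:3] = E6 5A -> value 11622 (2 byte(s))
  byte[3]=0xCA cont=1 payload=0x4A=74: acc |= 74<<0 -> acc=74 shift=7
  byte[4]=0xCF cont=1 payload=0x4F=79: acc |= 79<<7 -> acc=10186 shift=14
  byte[5]=0x2B cont=0 payload=0x2B=43: acc |= 43<<14 -> acc=714698 shift=21 [end]
Varint 3: bytes[3:6] = CA CF 2B -> value 714698 (3 byte(s))
  byte[6]=0x3E cont=0 payload=0x3E=62: acc |= 62<<0 -> acc=62 shift=7 [end]
Varint 4: bytes[6:7] = 3E -> value 62 (1 byte(s))

Answer: 3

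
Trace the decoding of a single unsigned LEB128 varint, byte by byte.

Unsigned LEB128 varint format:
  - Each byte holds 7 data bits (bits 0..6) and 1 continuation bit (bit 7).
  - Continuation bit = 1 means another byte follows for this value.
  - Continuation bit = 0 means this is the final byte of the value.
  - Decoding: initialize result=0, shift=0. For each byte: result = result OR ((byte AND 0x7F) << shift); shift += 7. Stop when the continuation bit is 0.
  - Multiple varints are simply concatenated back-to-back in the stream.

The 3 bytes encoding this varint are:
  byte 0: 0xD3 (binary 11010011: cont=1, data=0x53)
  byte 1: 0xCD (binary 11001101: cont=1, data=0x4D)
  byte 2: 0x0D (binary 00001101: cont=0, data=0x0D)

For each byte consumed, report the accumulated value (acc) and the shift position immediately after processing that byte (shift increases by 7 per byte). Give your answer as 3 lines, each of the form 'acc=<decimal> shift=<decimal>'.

Answer: acc=83 shift=7
acc=9939 shift=14
acc=222931 shift=21

Derivation:
byte 0=0xD3: payload=0x53=83, contrib = 83<<0 = 83; acc -> 83, shift -> 7
byte 1=0xCD: payload=0x4D=77, contrib = 77<<7 = 9856; acc -> 9939, shift -> 14
byte 2=0x0D: payload=0x0D=13, contrib = 13<<14 = 212992; acc -> 222931, shift -> 21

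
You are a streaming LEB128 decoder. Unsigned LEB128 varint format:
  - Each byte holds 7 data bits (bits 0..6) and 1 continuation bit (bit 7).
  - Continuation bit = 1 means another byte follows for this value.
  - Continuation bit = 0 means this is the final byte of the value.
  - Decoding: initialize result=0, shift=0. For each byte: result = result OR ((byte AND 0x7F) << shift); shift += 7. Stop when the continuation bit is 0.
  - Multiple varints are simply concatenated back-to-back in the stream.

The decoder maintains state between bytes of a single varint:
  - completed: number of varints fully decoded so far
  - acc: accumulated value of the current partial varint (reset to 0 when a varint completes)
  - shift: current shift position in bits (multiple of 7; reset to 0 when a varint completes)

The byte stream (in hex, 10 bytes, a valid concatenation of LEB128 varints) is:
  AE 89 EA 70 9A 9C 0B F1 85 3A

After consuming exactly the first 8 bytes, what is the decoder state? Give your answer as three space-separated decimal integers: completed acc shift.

Answer: 2 113 7

Derivation:
byte[0]=0xAE cont=1 payload=0x2E: acc |= 46<<0 -> completed=0 acc=46 shift=7
byte[1]=0x89 cont=1 payload=0x09: acc |= 9<<7 -> completed=0 acc=1198 shift=14
byte[2]=0xEA cont=1 payload=0x6A: acc |= 106<<14 -> completed=0 acc=1737902 shift=21
byte[3]=0x70 cont=0 payload=0x70: varint #1 complete (value=236618926); reset -> completed=1 acc=0 shift=0
byte[4]=0x9A cont=1 payload=0x1A: acc |= 26<<0 -> completed=1 acc=26 shift=7
byte[5]=0x9C cont=1 payload=0x1C: acc |= 28<<7 -> completed=1 acc=3610 shift=14
byte[6]=0x0B cont=0 payload=0x0B: varint #2 complete (value=183834); reset -> completed=2 acc=0 shift=0
byte[7]=0xF1 cont=1 payload=0x71: acc |= 113<<0 -> completed=2 acc=113 shift=7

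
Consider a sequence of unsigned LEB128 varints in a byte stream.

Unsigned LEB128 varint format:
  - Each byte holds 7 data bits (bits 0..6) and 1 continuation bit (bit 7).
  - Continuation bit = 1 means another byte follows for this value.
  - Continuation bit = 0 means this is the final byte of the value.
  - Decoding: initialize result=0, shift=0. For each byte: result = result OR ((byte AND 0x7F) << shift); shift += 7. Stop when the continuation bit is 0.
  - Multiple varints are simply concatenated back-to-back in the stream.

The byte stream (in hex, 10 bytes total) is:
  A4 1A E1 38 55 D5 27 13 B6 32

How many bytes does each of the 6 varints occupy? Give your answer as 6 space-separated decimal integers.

  byte[0]=0xA4 cont=1 payload=0x24=36: acc |= 36<<0 -> acc=36 shift=7
  byte[1]=0x1A cont=0 payload=0x1A=26: acc |= 26<<7 -> acc=3364 shift=14 [end]
Varint 1: bytes[0:2] = A4 1A -> value 3364 (2 byte(s))
  byte[2]=0xE1 cont=1 payload=0x61=97: acc |= 97<<0 -> acc=97 shift=7
  byte[3]=0x38 cont=0 payload=0x38=56: acc |= 56<<7 -> acc=7265 shift=14 [end]
Varint 2: bytes[2:4] = E1 38 -> value 7265 (2 byte(s))
  byte[4]=0x55 cont=0 payload=0x55=85: acc |= 85<<0 -> acc=85 shift=7 [end]
Varint 3: bytes[4:5] = 55 -> value 85 (1 byte(s))
  byte[5]=0xD5 cont=1 payload=0x55=85: acc |= 85<<0 -> acc=85 shift=7
  byte[6]=0x27 cont=0 payload=0x27=39: acc |= 39<<7 -> acc=5077 shift=14 [end]
Varint 4: bytes[5:7] = D5 27 -> value 5077 (2 byte(s))
  byte[7]=0x13 cont=0 payload=0x13=19: acc |= 19<<0 -> acc=19 shift=7 [end]
Varint 5: bytes[7:8] = 13 -> value 19 (1 byte(s))
  byte[8]=0xB6 cont=1 payload=0x36=54: acc |= 54<<0 -> acc=54 shift=7
  byte[9]=0x32 cont=0 payload=0x32=50: acc |= 50<<7 -> acc=6454 shift=14 [end]
Varint 6: bytes[8:10] = B6 32 -> value 6454 (2 byte(s))

Answer: 2 2 1 2 1 2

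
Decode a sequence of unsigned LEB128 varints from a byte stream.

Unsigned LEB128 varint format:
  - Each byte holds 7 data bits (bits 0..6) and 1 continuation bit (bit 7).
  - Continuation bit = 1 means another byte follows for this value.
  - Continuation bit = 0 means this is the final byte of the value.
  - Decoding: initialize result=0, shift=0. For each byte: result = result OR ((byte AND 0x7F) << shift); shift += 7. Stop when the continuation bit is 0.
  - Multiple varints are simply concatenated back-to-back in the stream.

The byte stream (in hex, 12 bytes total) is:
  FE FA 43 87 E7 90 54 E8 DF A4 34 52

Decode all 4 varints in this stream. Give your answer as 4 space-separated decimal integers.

Answer: 1113470 176436103 109653992 82

Derivation:
  byte[0]=0xFE cont=1 payload=0x7E=126: acc |= 126<<0 -> acc=126 shift=7
  byte[1]=0xFA cont=1 payload=0x7A=122: acc |= 122<<7 -> acc=15742 shift=14
  byte[2]=0x43 cont=0 payload=0x43=67: acc |= 67<<14 -> acc=1113470 shift=21 [end]
Varint 1: bytes[0:3] = FE FA 43 -> value 1113470 (3 byte(s))
  byte[3]=0x87 cont=1 payload=0x07=7: acc |= 7<<0 -> acc=7 shift=7
  byte[4]=0xE7 cont=1 payload=0x67=103: acc |= 103<<7 -> acc=13191 shift=14
  byte[5]=0x90 cont=1 payload=0x10=16: acc |= 16<<14 -> acc=275335 shift=21
  byte[6]=0x54 cont=0 payload=0x54=84: acc |= 84<<21 -> acc=176436103 shift=28 [end]
Varint 2: bytes[3:7] = 87 E7 90 54 -> value 176436103 (4 byte(s))
  byte[7]=0xE8 cont=1 payload=0x68=104: acc |= 104<<0 -> acc=104 shift=7
  byte[8]=0xDF cont=1 payload=0x5F=95: acc |= 95<<7 -> acc=12264 shift=14
  byte[9]=0xA4 cont=1 payload=0x24=36: acc |= 36<<14 -> acc=602088 shift=21
  byte[10]=0x34 cont=0 payload=0x34=52: acc |= 52<<21 -> acc=109653992 shift=28 [end]
Varint 3: bytes[7:11] = E8 DF A4 34 -> value 109653992 (4 byte(s))
  byte[11]=0x52 cont=0 payload=0x52=82: acc |= 82<<0 -> acc=82 shift=7 [end]
Varint 4: bytes[11:12] = 52 -> value 82 (1 byte(s))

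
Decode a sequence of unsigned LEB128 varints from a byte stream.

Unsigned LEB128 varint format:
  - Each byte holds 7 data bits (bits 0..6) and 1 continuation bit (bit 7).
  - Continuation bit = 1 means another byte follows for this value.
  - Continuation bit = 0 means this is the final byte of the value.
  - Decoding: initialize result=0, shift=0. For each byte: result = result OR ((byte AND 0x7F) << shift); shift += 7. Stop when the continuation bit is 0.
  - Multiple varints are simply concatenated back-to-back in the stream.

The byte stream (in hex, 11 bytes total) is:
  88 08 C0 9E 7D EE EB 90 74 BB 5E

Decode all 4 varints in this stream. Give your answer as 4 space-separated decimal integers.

  byte[0]=0x88 cont=1 payload=0x08=8: acc |= 8<<0 -> acc=8 shift=7
  byte[1]=0x08 cont=0 payload=0x08=8: acc |= 8<<7 -> acc=1032 shift=14 [end]
Varint 1: bytes[0:2] = 88 08 -> value 1032 (2 byte(s))
  byte[2]=0xC0 cont=1 payload=0x40=64: acc |= 64<<0 -> acc=64 shift=7
  byte[3]=0x9E cont=1 payload=0x1E=30: acc |= 30<<7 -> acc=3904 shift=14
  byte[4]=0x7D cont=0 payload=0x7D=125: acc |= 125<<14 -> acc=2051904 shift=21 [end]
Varint 2: bytes[2:5] = C0 9E 7D -> value 2051904 (3 byte(s))
  byte[5]=0xEE cont=1 payload=0x6E=110: acc |= 110<<0 -> acc=110 shift=7
  byte[6]=0xEB cont=1 payload=0x6B=107: acc |= 107<<7 -> acc=13806 shift=14
  byte[7]=0x90 cont=1 payload=0x10=16: acc |= 16<<14 -> acc=275950 shift=21
  byte[8]=0x74 cont=0 payload=0x74=116: acc |= 116<<21 -> acc=243545582 shift=28 [end]
Varint 3: bytes[5:9] = EE EB 90 74 -> value 243545582 (4 byte(s))
  byte[9]=0xBB cont=1 payload=0x3B=59: acc |= 59<<0 -> acc=59 shift=7
  byte[10]=0x5E cont=0 payload=0x5E=94: acc |= 94<<7 -> acc=12091 shift=14 [end]
Varint 4: bytes[9:11] = BB 5E -> value 12091 (2 byte(s))

Answer: 1032 2051904 243545582 12091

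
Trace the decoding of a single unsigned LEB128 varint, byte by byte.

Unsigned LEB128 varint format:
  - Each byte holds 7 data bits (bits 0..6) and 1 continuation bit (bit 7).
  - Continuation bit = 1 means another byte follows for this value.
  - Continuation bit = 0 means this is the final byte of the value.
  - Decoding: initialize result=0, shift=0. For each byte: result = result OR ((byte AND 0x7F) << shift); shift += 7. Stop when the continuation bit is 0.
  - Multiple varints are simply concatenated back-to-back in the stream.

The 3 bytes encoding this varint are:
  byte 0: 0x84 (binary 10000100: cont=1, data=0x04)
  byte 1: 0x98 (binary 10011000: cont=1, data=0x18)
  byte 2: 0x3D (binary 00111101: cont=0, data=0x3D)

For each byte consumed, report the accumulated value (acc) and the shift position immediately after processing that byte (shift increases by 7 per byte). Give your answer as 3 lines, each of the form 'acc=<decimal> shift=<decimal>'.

byte 0=0x84: payload=0x04=4, contrib = 4<<0 = 4; acc -> 4, shift -> 7
byte 1=0x98: payload=0x18=24, contrib = 24<<7 = 3072; acc -> 3076, shift -> 14
byte 2=0x3D: payload=0x3D=61, contrib = 61<<14 = 999424; acc -> 1002500, shift -> 21

Answer: acc=4 shift=7
acc=3076 shift=14
acc=1002500 shift=21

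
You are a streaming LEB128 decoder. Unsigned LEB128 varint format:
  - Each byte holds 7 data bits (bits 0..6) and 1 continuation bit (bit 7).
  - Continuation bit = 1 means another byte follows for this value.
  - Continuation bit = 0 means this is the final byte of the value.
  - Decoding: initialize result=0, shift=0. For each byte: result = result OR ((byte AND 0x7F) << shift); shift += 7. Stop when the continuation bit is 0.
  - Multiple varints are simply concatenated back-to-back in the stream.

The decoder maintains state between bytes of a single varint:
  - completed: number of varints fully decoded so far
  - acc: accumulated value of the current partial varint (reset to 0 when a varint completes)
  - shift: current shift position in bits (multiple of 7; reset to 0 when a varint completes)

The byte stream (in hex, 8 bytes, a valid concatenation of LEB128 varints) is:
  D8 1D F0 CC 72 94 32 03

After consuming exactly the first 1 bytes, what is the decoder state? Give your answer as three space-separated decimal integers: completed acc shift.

Answer: 0 88 7

Derivation:
byte[0]=0xD8 cont=1 payload=0x58: acc |= 88<<0 -> completed=0 acc=88 shift=7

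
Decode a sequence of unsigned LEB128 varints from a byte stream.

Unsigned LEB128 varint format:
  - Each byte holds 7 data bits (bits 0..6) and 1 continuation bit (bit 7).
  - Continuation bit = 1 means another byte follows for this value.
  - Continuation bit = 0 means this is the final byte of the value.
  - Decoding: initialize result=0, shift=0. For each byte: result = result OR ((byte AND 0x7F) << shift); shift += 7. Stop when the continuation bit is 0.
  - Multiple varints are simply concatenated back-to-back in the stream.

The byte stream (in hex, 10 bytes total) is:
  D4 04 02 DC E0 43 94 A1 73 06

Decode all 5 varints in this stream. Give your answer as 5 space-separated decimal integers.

Answer: 596 2 1110108 1888404 6

Derivation:
  byte[0]=0xD4 cont=1 payload=0x54=84: acc |= 84<<0 -> acc=84 shift=7
  byte[1]=0x04 cont=0 payload=0x04=4: acc |= 4<<7 -> acc=596 shift=14 [end]
Varint 1: bytes[0:2] = D4 04 -> value 596 (2 byte(s))
  byte[2]=0x02 cont=0 payload=0x02=2: acc |= 2<<0 -> acc=2 shift=7 [end]
Varint 2: bytes[2:3] = 02 -> value 2 (1 byte(s))
  byte[3]=0xDC cont=1 payload=0x5C=92: acc |= 92<<0 -> acc=92 shift=7
  byte[4]=0xE0 cont=1 payload=0x60=96: acc |= 96<<7 -> acc=12380 shift=14
  byte[5]=0x43 cont=0 payload=0x43=67: acc |= 67<<14 -> acc=1110108 shift=21 [end]
Varint 3: bytes[3:6] = DC E0 43 -> value 1110108 (3 byte(s))
  byte[6]=0x94 cont=1 payload=0x14=20: acc |= 20<<0 -> acc=20 shift=7
  byte[7]=0xA1 cont=1 payload=0x21=33: acc |= 33<<7 -> acc=4244 shift=14
  byte[8]=0x73 cont=0 payload=0x73=115: acc |= 115<<14 -> acc=1888404 shift=21 [end]
Varint 4: bytes[6:9] = 94 A1 73 -> value 1888404 (3 byte(s))
  byte[9]=0x06 cont=0 payload=0x06=6: acc |= 6<<0 -> acc=6 shift=7 [end]
Varint 5: bytes[9:10] = 06 -> value 6 (1 byte(s))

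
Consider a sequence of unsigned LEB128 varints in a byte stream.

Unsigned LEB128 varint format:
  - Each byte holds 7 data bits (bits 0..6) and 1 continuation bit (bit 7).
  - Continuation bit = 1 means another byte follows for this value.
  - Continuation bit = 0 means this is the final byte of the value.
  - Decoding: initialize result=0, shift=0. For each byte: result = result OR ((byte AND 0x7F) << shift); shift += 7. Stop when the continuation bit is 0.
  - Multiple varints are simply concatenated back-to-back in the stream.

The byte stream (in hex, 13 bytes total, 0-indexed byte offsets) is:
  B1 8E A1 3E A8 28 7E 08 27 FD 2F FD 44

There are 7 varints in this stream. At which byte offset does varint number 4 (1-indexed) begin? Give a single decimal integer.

Answer: 7

Derivation:
  byte[0]=0xB1 cont=1 payload=0x31=49: acc |= 49<<0 -> acc=49 shift=7
  byte[1]=0x8E cont=1 payload=0x0E=14: acc |= 14<<7 -> acc=1841 shift=14
  byte[2]=0xA1 cont=1 payload=0x21=33: acc |= 33<<14 -> acc=542513 shift=21
  byte[3]=0x3E cont=0 payload=0x3E=62: acc |= 62<<21 -> acc=130565937 shift=28 [end]
Varint 1: bytes[0:4] = B1 8E A1 3E -> value 130565937 (4 byte(s))
  byte[4]=0xA8 cont=1 payload=0x28=40: acc |= 40<<0 -> acc=40 shift=7
  byte[5]=0x28 cont=0 payload=0x28=40: acc |= 40<<7 -> acc=5160 shift=14 [end]
Varint 2: bytes[4:6] = A8 28 -> value 5160 (2 byte(s))
  byte[6]=0x7E cont=0 payload=0x7E=126: acc |= 126<<0 -> acc=126 shift=7 [end]
Varint 3: bytes[6:7] = 7E -> value 126 (1 byte(s))
  byte[7]=0x08 cont=0 payload=0x08=8: acc |= 8<<0 -> acc=8 shift=7 [end]
Varint 4: bytes[7:8] = 08 -> value 8 (1 byte(s))
  byte[8]=0x27 cont=0 payload=0x27=39: acc |= 39<<0 -> acc=39 shift=7 [end]
Varint 5: bytes[8:9] = 27 -> value 39 (1 byte(s))
  byte[9]=0xFD cont=1 payload=0x7D=125: acc |= 125<<0 -> acc=125 shift=7
  byte[10]=0x2F cont=0 payload=0x2F=47: acc |= 47<<7 -> acc=6141 shift=14 [end]
Varint 6: bytes[9:11] = FD 2F -> value 6141 (2 byte(s))
  byte[11]=0xFD cont=1 payload=0x7D=125: acc |= 125<<0 -> acc=125 shift=7
  byte[12]=0x44 cont=0 payload=0x44=68: acc |= 68<<7 -> acc=8829 shift=14 [end]
Varint 7: bytes[11:13] = FD 44 -> value 8829 (2 byte(s))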